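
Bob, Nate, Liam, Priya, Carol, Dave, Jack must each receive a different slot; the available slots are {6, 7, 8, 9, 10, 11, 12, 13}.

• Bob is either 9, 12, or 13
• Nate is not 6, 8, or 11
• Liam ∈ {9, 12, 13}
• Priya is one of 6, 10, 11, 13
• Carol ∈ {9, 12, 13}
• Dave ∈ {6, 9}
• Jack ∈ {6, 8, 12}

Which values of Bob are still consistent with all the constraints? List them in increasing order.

9, 12, 13

Bob, Liam, Carol between them cover only {9, 12, 13} — a naked triple. Remove those values from Nate, Priya, Dave, Jack.
That leaves Dave = 6. So Priya, Jack can't be 6.
Jack has just one choice, so Jack = 8.
No further eliminations apply; Bob can still be any of 9, 12, 13.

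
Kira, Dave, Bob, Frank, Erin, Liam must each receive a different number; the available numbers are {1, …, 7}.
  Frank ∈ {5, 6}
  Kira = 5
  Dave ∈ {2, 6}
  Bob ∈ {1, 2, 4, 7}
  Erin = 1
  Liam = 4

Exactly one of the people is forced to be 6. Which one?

Frank

Kira must be 5 (only option left). So Frank can't be 5.
So 6 goes to Frank.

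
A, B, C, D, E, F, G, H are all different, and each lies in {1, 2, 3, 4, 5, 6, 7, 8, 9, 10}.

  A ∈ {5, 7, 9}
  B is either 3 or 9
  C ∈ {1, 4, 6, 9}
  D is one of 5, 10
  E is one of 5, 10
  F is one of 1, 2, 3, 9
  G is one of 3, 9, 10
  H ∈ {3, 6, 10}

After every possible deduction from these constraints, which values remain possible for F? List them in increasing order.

D and E between them cover only {5, 10} — a naked pair. Remove those values from A, G, H.
B and G share exactly the 2 values {3, 9}; by pigeonhole those values go to them, so strike 3, 9 from A, C, F, H.
A must be 7 (only option left).
H must be 6 (only option left). Eliminate 6 elsewhere: C.
No further eliminations apply; F can still be any of 1, 2.

1, 2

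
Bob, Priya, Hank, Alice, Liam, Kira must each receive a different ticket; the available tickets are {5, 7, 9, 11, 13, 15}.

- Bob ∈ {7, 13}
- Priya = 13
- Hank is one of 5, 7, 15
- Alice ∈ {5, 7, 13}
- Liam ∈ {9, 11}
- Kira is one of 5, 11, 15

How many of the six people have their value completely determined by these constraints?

6

Priya's domain is down to {13}, so Priya = 13. Eliminate 13 elsewhere: Bob, Alice.
That leaves Bob = 7. Eliminate 7 elsewhere: Hank, Alice.
Alice must be 5 (only option left). So Hank, Kira can't be 5.
Hank's domain is down to {15}, so Hank = 15. Eliminate 15 elsewhere: Kira.
Kira must be 11 (only option left). So Liam can't be 11.
Liam's domain is down to {9}, so Liam = 9.
Every person is fixed: Bob=7, Priya=13, Hank=15, Alice=5, Liam=9, Kira=11. That makes 6.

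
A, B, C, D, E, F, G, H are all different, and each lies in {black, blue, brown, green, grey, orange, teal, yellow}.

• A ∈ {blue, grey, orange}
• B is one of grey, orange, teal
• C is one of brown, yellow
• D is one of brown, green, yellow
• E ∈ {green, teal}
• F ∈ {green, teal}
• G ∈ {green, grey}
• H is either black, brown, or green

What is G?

grey

Among the 8 variables, black fits only H (and all 8 values in {black, blue, brown, green, grey, orange, teal, yellow} must be used), so H = black.
Among the 7 still-open variables, blue fits only A (and all 7 values in {blue, brown, green, grey, orange, teal, yellow} must be used), so A = blue.
The 6 still-open variables draw from only 6 values {brown, green, grey, orange, teal, yellow}, so each is used; only B can be orange, hence B = orange.
Among the 5 still-open variables, grey fits only G (and all 5 values in {brown, green, grey, teal, yellow} must be used), so G = grey.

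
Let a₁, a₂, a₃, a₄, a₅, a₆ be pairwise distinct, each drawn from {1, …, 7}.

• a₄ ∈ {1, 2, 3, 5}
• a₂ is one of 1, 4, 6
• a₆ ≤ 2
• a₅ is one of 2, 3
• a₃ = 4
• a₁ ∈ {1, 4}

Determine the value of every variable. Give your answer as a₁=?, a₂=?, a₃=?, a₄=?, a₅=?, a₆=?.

a₃ must be 4 (only option left). Eliminate 4 elsewhere: a₁, a₂.
a₁ must be 1 (only option left). Eliminate 1 elsewhere: a₂, a₄, a₆.
a₂ has just one choice, so a₂ = 6.
a₆'s domain is down to {2}, so a₆ = 2. Strike 2 from a₄, a₅.
a₅'s domain is down to {3}, so a₅ = 3. Eliminate 3 elsewhere: a₄.
a₄'s domain is down to {5}, so a₄ = 5.

a₁=1, a₂=6, a₃=4, a₄=5, a₅=3, a₆=2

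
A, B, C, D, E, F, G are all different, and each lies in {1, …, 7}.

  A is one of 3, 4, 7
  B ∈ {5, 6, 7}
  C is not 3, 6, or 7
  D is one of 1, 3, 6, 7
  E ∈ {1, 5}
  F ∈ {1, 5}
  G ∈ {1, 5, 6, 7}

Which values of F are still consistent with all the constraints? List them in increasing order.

1, 5

The 7 variables draw from only 7 values {1, 2, 3, 4, 5, 6, 7}, so each is used; only C can be 2, hence C = 2.
The 6 still-open variables together cover exactly {1, 3, 4, 5, 6, 7} — 6 values for 6 variables — and 4 appears only in A's list, so A = 4.
The 5 still-open variables draw from only 5 values {1, 3, 5, 6, 7}, so each is used; only D can be 3, hence D = 3.
The 2 variables E and F are confined to {1, 5}, which locks those values in; drop them from B, G.
No further eliminations apply; F can still be any of 1, 5.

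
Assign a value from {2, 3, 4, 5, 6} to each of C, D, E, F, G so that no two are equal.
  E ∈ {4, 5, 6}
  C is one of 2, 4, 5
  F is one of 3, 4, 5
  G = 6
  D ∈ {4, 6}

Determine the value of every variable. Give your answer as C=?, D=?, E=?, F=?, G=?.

G's domain is down to {6}, so G = 6. Eliminate 6 elsewhere: D, E.
D must be 4 (only option left). Eliminate 4 elsewhere: C, E, F.
That leaves E = 5. Eliminate 5 elsewhere: C, F.
That leaves F = 3.
That leaves C = 2.

C=2, D=4, E=5, F=3, G=6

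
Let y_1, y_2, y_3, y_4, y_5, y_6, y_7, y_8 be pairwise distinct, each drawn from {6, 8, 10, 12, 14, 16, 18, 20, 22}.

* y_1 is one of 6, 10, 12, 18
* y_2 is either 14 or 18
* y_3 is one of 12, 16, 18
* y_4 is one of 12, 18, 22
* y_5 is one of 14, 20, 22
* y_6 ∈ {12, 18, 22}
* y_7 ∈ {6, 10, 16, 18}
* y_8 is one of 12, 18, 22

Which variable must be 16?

y_3

The 8 variables draw from only 8 values {6, 10, 12, 14, 16, 18, 20, 22}, so each is used; only y_5 can be 20, hence y_5 = 20.
The 7 still-open variables draw from only 7 values {6, 10, 12, 14, 16, 18, 22}, so each is used; only y_2 can be 14, hence y_2 = 14.
y_4, y_6, y_8 between them cover only {12, 18, 22} — a naked triple. Remove those values from y_1, y_3, y_7.
So 16 goes to y_3.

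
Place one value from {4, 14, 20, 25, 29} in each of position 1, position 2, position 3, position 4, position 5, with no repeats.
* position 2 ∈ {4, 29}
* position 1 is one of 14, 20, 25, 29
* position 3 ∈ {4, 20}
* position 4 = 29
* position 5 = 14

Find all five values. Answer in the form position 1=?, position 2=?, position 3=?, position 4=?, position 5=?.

position 1=25, position 2=4, position 3=20, position 4=29, position 5=14

position 4 has just one choice, so position 4 = 29. So position 1, position 2 can't be 29.
position 5 must be 14 (only option left). Eliminate 14 elsewhere: position 1.
position 2 has just one choice, so position 2 = 4. So position 3 can't be 4.
position 3's domain is down to {20}, so position 3 = 20. Remove 20 from position 1.
position 1's domain is down to {25}, so position 1 = 25.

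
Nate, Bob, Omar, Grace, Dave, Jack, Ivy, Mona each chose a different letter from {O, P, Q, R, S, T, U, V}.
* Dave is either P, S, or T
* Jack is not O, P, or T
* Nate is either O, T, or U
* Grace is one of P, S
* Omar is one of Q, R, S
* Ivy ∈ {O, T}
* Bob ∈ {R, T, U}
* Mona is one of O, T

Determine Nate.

The 8 variables together cover exactly {O, P, Q, R, S, T, U, V} — 8 values for 8 variables — and V appears only in Jack's list, so Jack = V.
The 7 still-open variables together cover exactly {O, P, Q, R, S, T, U} — 7 values for 7 variables — and Q appears only in Omar's list, so Omar = Q.
The 6 still-open variables draw from only 6 values {O, P, R, S, T, U}, so each is used; only Bob can be R, hence Bob = R.
Among the 5 still-open variables, U fits only Nate (and all 5 values in {O, P, S, T, U} must be used), so Nate = U.

U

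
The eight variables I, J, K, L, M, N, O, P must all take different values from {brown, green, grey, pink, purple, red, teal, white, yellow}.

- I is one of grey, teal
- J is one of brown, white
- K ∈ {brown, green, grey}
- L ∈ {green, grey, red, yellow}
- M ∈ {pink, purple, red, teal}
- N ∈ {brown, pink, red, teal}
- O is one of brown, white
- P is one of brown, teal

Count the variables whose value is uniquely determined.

J and O between them cover only {brown, white} — a naked pair. Remove those values from K, N, P.
P has just one choice, so P = teal. Eliminate teal elsewhere: I, M, N.
That leaves I = grey. So K, L can't be grey.
K has just one choice, so K = green. Remove green from L.
Determined: I=grey, K=green, P=teal. The other variables each still have more than one consistent value. That makes 3.

3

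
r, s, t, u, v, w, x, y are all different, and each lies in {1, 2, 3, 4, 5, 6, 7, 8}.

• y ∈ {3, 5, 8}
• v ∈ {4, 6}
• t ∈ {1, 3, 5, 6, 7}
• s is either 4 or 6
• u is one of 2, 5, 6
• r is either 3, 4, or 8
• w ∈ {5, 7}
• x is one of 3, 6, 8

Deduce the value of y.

The 8 variables together cover exactly {1, 2, 3, 4, 5, 6, 7, 8} — 8 values for 8 variables — and 1 appears only in t's list, so t = 1.
Among the 7 still-open variables, 2 fits only u (and all 7 values in {2, 3, 4, 5, 6, 7, 8} must be used), so u = 2.
Among the 6 still-open variables, 7 fits only w (and all 6 values in {3, 4, 5, 6, 7, 8} must be used), so w = 7.
The 5 still-open variables together cover exactly {3, 4, 5, 6, 8} — 5 values for 5 variables — and 5 appears only in y's list, so y = 5.

5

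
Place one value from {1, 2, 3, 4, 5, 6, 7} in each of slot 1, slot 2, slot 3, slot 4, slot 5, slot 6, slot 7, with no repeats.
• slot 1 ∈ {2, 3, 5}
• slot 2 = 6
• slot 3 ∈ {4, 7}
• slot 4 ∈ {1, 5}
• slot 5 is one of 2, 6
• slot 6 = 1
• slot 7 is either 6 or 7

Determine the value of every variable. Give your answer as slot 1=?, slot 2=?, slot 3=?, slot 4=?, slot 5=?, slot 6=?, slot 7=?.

slot 1=3, slot 2=6, slot 3=4, slot 4=5, slot 5=2, slot 6=1, slot 7=7

slot 2 must be 6 (only option left). Strike 6 from slot 5, slot 7.
slot 5 must be 2 (only option left). Strike 2 from slot 1.
slot 6 must be 1 (only option left). Eliminate 1 elsewhere: slot 4.
slot 7 has just one choice, so slot 7 = 7. So slot 3 can't be 7.
slot 3's domain is down to {4}, so slot 3 = 4.
slot 4 must be 5 (only option left). So slot 1 can't be 5.
slot 1 has just one choice, so slot 1 = 3.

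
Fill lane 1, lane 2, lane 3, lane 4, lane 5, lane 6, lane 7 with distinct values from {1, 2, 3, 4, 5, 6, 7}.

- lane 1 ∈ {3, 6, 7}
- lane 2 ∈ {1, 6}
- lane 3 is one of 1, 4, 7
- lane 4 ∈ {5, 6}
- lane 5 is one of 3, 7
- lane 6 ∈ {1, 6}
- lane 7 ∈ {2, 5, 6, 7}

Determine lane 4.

5

The 7 variables draw from only 7 values {1, 2, 3, 4, 5, 6, 7}, so each is used; only lane 7 can be 2, hence lane 7 = 2.
The 6 still-open variables draw from only 6 values {1, 3, 4, 5, 6, 7}, so each is used; only lane 3 can be 4, hence lane 3 = 4.
Among the 5 still-open variables, 5 fits only lane 4 (and all 5 values in {1, 3, 5, 6, 7} must be used), so lane 4 = 5.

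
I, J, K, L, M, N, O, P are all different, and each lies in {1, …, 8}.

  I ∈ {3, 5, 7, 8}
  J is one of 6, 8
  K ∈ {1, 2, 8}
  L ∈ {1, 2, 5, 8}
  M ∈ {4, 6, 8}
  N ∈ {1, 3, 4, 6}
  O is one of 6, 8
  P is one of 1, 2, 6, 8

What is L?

5

Among the 8 variables, 7 fits only I (and all 8 values in {1, 2, 3, 4, 5, 6, 7, 8} must be used), so I = 7.
The 7 still-open variables together cover exactly {1, 2, 3, 4, 5, 6, 8} — 7 values for 7 variables — and 3 appears only in N's list, so N = 3.
The 6 still-open variables together cover exactly {1, 2, 4, 5, 6, 8} — 6 values for 6 variables — and 4 appears only in M's list, so M = 4.
The 5 still-open variables draw from only 5 values {1, 2, 5, 6, 8}, so each is used; only L can be 5, hence L = 5.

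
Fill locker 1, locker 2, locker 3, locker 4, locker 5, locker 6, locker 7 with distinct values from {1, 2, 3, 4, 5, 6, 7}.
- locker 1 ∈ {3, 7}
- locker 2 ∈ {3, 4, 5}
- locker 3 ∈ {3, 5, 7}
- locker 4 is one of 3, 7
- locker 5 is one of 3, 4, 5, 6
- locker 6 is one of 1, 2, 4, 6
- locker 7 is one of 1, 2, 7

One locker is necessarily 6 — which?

locker 5

locker 1 and locker 4 share exactly the 2 values {3, 7}; by pigeonhole those values go to them, so strike 3, 7 from locker 2, locker 3, locker 5, locker 7.
locker 3 has just one choice, so locker 3 = 5. Remove 5 from locker 2, locker 5.
locker 2's domain is down to {4}, so locker 2 = 4. Remove 4 from locker 5, locker 6.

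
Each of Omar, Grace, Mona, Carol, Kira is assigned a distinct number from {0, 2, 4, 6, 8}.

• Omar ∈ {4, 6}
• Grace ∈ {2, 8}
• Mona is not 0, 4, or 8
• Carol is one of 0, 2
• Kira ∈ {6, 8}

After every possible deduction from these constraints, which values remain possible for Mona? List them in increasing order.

The 5 variables draw from only 5 values {0, 2, 4, 6, 8}, so each is used; only Carol can be 0, hence Carol = 0.
The 4 still-open variables draw from only 4 values {2, 4, 6, 8}, so each is used; only Omar can be 4, hence Omar = 4.
No further eliminations apply; Mona can still be any of 2, 6.

2, 6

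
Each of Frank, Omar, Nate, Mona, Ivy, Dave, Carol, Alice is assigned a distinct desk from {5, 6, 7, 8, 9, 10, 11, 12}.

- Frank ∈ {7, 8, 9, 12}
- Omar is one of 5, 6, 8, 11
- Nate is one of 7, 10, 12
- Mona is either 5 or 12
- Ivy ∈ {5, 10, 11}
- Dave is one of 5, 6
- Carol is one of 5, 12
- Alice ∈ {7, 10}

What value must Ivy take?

The 8 variables draw from only 8 values {5, 6, 7, 8, 9, 10, 11, 12}, so each is used; only Frank can be 9, hence Frank = 9.
The 7 still-open variables together cover exactly {5, 6, 7, 8, 10, 11, 12} — 7 values for 7 variables — and 8 appears only in Omar's list, so Omar = 8.
Among the 6 still-open variables, 6 fits only Dave (and all 6 values in {5, 6, 7, 10, 11, 12} must be used), so Dave = 6.
The 5 still-open variables together cover exactly {5, 7, 10, 11, 12} — 5 values for 5 variables — and 11 appears only in Ivy's list, so Ivy = 11.

11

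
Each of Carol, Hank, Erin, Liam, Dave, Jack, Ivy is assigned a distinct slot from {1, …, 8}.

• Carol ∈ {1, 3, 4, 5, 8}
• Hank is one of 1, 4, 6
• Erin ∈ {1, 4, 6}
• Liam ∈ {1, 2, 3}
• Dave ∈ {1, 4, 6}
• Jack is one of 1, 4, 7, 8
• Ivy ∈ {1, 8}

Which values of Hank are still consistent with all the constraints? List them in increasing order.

1, 4, 6

The 3 variables Hank, Erin, Dave are confined to {1, 4, 6}, which locks those values in; drop them from Carol, Liam, Jack, Ivy.
That leaves Ivy = 8. So Carol, Jack can't be 8.
Jack must be 7 (only option left).
No further eliminations apply; Hank can still be any of 1, 4, 6.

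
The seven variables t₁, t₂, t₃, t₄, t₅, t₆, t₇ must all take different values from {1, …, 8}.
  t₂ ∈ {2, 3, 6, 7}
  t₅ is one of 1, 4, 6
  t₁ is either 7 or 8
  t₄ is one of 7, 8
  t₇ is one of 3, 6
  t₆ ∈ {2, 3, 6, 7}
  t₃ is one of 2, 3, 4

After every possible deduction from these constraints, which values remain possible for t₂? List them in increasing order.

2, 3, 6

The 7 variables draw from only 7 values {1, 2, 3, 4, 6, 7, 8}, so each is used; only t₅ can be 1, hence t₅ = 1.
Among the 6 still-open variables, 4 fits only t₃ (and all 6 values in {2, 3, 4, 6, 7, 8} must be used), so t₃ = 4.
The 2 variables t₁ and t₄ are confined to {7, 8}, which locks those values in; drop them from t₂, t₆.
No further eliminations apply; t₂ can still be any of 2, 3, 6.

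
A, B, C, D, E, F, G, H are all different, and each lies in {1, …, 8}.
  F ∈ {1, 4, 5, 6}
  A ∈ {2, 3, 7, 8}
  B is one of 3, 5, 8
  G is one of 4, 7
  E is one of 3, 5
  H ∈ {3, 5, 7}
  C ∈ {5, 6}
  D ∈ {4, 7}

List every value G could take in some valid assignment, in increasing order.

4, 7

The 8 variables together cover exactly {1, 2, 3, 4, 5, 6, 7, 8} — 8 values for 8 variables — and 1 appears only in F's list, so F = 1.
The 7 still-open variables together cover exactly {2, 3, 4, 5, 6, 7, 8} — 7 values for 7 variables — and 2 appears only in A's list, so A = 2.
The 6 still-open variables together cover exactly {3, 4, 5, 6, 7, 8} — 6 values for 6 variables — and 6 appears only in C's list, so C = 6.
Among the 5 still-open variables, 8 fits only B (and all 5 values in {3, 4, 5, 7, 8} must be used), so B = 8.
D and G between them cover only {4, 7} — a naked pair. Remove those values from H.
No further eliminations apply; G can still be any of 4, 7.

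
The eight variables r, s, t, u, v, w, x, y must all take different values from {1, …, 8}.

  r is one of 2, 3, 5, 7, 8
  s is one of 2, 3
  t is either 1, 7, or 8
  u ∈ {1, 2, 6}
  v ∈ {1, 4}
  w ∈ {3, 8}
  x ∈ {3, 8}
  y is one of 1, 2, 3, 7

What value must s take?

2

Among the 8 variables, 4 fits only v (and all 8 values in {1, 2, 3, 4, 5, 6, 7, 8} must be used), so v = 4.
Among the 7 still-open variables, 5 fits only r (and all 7 values in {1, 2, 3, 5, 6, 7, 8} must be used), so r = 5.
Among the 6 still-open variables, 6 fits only u (and all 6 values in {1, 2, 3, 6, 7, 8} must be used), so u = 6.
w and x share exactly the 2 values {3, 8}; by pigeonhole those values go to them, so strike 3, 8 from s, t, y.
So s = 2.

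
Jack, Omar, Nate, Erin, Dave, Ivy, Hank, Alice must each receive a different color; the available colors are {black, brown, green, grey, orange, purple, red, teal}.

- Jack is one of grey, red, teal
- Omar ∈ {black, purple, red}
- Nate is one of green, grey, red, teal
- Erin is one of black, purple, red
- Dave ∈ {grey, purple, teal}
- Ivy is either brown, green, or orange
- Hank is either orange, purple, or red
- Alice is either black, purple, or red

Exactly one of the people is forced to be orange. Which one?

The 8 variables together cover exactly {black, brown, green, grey, orange, purple, red, teal} — 8 values for 8 variables — and brown appears only in Ivy's list, so Ivy = brown.
Among the 7 still-open variables, green fits only Nate (and all 7 values in {black, green, grey, orange, purple, red, teal} must be used), so Nate = green.
Among the 6 still-open variables, orange fits only Hank (and all 6 values in {black, grey, orange, purple, red, teal} must be used), so Hank = orange.

Hank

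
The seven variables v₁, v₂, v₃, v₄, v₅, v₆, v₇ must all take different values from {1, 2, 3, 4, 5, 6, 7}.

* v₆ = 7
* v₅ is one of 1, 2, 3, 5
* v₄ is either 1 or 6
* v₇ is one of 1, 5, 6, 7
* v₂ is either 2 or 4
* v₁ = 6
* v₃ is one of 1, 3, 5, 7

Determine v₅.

2

v₁ must be 6 (only option left). Eliminate 6 elsewhere: v₄, v₇.
v₄ must be 1 (only option left). Eliminate 1 elsewhere: v₃, v₅, v₇.
v₆'s domain is down to {7}, so v₆ = 7. So v₃, v₇ can't be 7.
v₇ has just one choice, so v₇ = 5. Strike 5 from v₃, v₅.
v₃ has just one choice, so v₃ = 3. So v₅ can't be 3.
So v₅ = 2.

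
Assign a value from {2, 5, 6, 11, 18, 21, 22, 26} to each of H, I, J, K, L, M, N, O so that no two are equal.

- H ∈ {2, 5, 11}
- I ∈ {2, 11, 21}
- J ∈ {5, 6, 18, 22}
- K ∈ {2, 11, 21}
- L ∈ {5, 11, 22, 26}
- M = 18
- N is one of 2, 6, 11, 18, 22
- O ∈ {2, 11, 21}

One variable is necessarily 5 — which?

H

M's domain is down to {18}, so M = 18. Remove 18 from J, N.
Among the 7 still-open variables, 26 fits only L (and all 7 values in {2, 5, 6, 11, 21, 22, 26} must be used), so L = 26.
I, K, O share exactly the 3 values {2, 11, 21}; by pigeonhole those values go to them, so strike 2, 11, 21 from H, N.
So 5 goes to H.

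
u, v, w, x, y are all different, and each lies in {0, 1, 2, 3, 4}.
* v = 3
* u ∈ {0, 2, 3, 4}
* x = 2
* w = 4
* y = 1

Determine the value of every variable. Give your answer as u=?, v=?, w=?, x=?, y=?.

v must be 3 (only option left). Remove 3 from u.
That leaves w = 4. Strike 4 from u.
x has just one choice, so x = 2. Eliminate 2 elsewhere: u.
That leaves y = 1.
u's domain is down to {0}, so u = 0.

u=0, v=3, w=4, x=2, y=1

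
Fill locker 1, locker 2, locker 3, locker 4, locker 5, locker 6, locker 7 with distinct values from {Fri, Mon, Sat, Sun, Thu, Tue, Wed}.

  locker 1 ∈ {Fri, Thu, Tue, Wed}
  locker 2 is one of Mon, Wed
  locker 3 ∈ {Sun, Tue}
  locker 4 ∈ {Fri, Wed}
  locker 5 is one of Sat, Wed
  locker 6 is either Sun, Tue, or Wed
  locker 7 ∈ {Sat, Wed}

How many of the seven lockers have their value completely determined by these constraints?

3

Among the 7 variables, Mon fits only locker 2 (and all 7 values in {Fri, Mon, Sat, Sun, Thu, Tue, Wed} must be used), so locker 2 = Mon.
The 6 still-open variables together cover exactly {Fri, Sat, Sun, Thu, Tue, Wed} — 6 values for 6 variables — and Thu appears only in locker 1's list, so locker 1 = Thu.
The 5 still-open variables draw from only 5 values {Fri, Sat, Sun, Tue, Wed}, so each is used; only locker 4 can be Fri, hence locker 4 = Fri.
locker 5 and locker 7 share exactly the 2 values {Sat, Wed}; by pigeonhole those values go to them, so strike Sat, Wed from locker 6.
Determined: locker 1=Thu, locker 2=Mon, locker 4=Fri. The other lockers each still have more than one consistent value. That makes 3.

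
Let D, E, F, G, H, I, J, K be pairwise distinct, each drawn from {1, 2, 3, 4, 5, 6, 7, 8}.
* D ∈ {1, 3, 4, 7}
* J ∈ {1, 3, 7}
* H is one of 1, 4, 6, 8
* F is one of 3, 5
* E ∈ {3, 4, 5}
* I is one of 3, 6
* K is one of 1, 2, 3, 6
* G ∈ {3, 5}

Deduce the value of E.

The 8 variables together cover exactly {1, 2, 3, 4, 5, 6, 7, 8} — 8 values for 8 variables — and 2 appears only in K's list, so K = 2.
Among the 7 still-open variables, 8 fits only H (and all 7 values in {1, 3, 4, 5, 6, 7, 8} must be used), so H = 8.
The 6 still-open variables draw from only 6 values {1, 3, 4, 5, 6, 7}, so each is used; only I can be 6, hence I = 6.
The 2 variables F and G are confined to {3, 5}, which locks those values in; drop them from D, E, J.
So E = 4.

4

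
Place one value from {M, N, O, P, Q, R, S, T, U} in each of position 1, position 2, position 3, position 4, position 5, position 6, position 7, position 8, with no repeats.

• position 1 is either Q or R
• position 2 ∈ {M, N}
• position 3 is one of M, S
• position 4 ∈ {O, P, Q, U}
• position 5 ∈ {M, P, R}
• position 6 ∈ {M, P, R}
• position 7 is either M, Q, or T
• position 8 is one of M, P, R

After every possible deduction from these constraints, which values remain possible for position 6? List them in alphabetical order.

M, P, R

position 5, position 6, position 8 share exactly the 3 values {M, P, R}; by pigeonhole those values go to them, so strike M, P, R from position 1, position 2, position 3, position 4, position 7.
position 1's domain is down to {Q}, so position 1 = Q. Strike Q from position 4, position 7.
That leaves position 2 = N.
position 3 has just one choice, so position 3 = S.
position 7 must be T (only option left).
No further eliminations apply; position 6 can still be any of M, P, R.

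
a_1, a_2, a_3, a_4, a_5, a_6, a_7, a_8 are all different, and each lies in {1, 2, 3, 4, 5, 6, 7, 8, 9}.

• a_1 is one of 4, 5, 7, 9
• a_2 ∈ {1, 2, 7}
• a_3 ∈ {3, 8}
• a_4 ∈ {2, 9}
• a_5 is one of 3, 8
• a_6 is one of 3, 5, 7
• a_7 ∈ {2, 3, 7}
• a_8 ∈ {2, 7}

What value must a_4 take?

Among the 8 variables, 1 fits only a_2 (and all 8 values in {1, 2, 3, 4, 5, 7, 8, 9} must be used), so a_2 = 1.
The 7 still-open variables draw from only 7 values {2, 3, 4, 5, 7, 8, 9}, so each is used; only a_1 can be 4, hence a_1 = 4.
Among the 6 still-open variables, 5 fits only a_6 (and all 6 values in {2, 3, 5, 7, 8, 9} must be used), so a_6 = 5.
The 5 still-open variables together cover exactly {2, 3, 7, 8, 9} — 5 values for 5 variables — and 9 appears only in a_4's list, so a_4 = 9.

9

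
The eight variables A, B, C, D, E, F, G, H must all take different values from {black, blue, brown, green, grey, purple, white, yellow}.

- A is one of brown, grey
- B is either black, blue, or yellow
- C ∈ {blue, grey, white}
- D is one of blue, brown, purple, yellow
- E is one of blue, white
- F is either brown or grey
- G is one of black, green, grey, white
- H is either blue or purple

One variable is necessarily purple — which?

Among the 8 variables, green fits only G (and all 8 values in {black, blue, brown, green, grey, purple, white, yellow} must be used), so G = green.
Among the 7 still-open variables, black fits only B (and all 7 values in {black, blue, brown, grey, purple, white, yellow} must be used), so B = black.
The 6 still-open variables draw from only 6 values {blue, brown, grey, purple, white, yellow}, so each is used; only D can be yellow, hence D = yellow.
The 5 still-open variables together cover exactly {blue, brown, grey, purple, white} — 5 values for 5 variables — and purple appears only in H's list, so H = purple.

H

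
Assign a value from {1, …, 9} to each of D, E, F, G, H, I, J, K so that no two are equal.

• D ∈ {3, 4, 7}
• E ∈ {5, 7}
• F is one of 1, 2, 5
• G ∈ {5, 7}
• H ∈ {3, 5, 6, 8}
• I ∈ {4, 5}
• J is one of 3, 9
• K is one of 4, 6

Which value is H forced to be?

8

E and G share exactly the 2 values {5, 7}; by pigeonhole those values go to them, so strike 5, 7 from D, F, H, I.
I has just one choice, so I = 4. Remove 4 from D, K.
K must be 6 (only option left). Strike 6 from H.
D has just one choice, so D = 3. So H, J can't be 3.
So H = 8.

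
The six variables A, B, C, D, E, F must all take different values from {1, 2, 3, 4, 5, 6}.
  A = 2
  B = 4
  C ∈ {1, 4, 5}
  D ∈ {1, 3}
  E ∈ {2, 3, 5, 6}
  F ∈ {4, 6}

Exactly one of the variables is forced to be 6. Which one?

F

A must be 2 (only option left). Remove 2 from E.
B has just one choice, so B = 4. So C, F can't be 4.
So 6 goes to F.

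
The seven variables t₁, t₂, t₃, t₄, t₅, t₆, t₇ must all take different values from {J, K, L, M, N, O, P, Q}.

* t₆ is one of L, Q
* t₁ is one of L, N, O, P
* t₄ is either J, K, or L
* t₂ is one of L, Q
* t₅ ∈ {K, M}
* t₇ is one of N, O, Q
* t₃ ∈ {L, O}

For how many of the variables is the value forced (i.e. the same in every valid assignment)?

3

The 2 variables t₂ and t₆ are confined to {L, Q}, which locks those values in; drop them from t₁, t₃, t₄, t₇.
t₃'s domain is down to {O}, so t₃ = O. Eliminate O elsewhere: t₁, t₇.
t₇'s domain is down to {N}, so t₇ = N. So t₁ can't be N.
That leaves t₁ = P.
Determined: t₁=P, t₃=O, t₇=N. The other variables each still have more than one consistent value. That makes 3.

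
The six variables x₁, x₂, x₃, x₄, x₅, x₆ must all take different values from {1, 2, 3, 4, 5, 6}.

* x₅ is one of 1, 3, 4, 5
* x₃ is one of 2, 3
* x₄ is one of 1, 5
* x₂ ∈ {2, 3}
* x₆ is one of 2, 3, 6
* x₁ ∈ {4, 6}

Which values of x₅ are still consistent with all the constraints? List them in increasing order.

x₂ and x₃ share exactly the 2 values {2, 3}; by pigeonhole those values go to them, so strike 2, 3 from x₅, x₆.
x₆ must be 6 (only option left). Eliminate 6 elsewhere: x₁.
x₁ must be 4 (only option left). So x₅ can't be 4.
No further eliminations apply; x₅ can still be any of 1, 5.

1, 5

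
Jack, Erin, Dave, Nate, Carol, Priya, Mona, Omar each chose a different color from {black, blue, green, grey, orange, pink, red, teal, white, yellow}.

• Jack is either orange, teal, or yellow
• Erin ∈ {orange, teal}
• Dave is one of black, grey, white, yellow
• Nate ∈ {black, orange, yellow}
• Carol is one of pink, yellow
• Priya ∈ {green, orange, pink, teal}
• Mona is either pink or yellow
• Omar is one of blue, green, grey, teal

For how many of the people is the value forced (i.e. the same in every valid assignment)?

Carol and Mona between them cover only {pink, yellow} — a naked pair. Remove those values from Jack, Dave, Nate, Priya.
Jack and Erin share exactly the 2 values {orange, teal}; by pigeonhole those values go to them, so strike orange, teal from Nate, Priya, Omar.
Nate's domain is down to {black}, so Nate = black. Strike black from Dave.
Priya must be green (only option left). Eliminate green elsewhere: Omar.
Determined: Nate=black, Priya=green. The other people each still have more than one consistent value. That makes 2.

2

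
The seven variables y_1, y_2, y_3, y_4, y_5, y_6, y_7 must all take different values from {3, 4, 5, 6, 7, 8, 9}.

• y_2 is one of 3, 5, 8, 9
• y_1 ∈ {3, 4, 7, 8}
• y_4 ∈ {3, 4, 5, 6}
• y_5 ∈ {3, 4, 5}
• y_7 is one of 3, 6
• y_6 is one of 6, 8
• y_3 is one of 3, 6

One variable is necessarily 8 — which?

The 7 variables draw from only 7 values {3, 4, 5, 6, 7, 8, 9}, so each is used; only y_1 can be 7, hence y_1 = 7.
Among the 6 still-open variables, 9 fits only y_2 (and all 6 values in {3, 4, 5, 6, 8, 9} must be used), so y_2 = 9.
The 5 still-open variables draw from only 5 values {3, 4, 5, 6, 8}, so each is used; only y_6 can be 8, hence y_6 = 8.

y_6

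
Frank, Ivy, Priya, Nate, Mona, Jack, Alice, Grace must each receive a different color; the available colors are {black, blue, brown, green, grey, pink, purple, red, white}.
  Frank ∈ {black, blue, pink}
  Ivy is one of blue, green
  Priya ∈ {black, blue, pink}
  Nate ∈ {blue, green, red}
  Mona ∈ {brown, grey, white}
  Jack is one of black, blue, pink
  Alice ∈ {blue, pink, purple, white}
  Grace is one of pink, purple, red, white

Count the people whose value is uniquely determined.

The 3 variables Frank, Priya, Jack are confined to {black, blue, pink}, which locks those values in; drop them from Ivy, Nate, Alice, Grace.
Ivy's domain is down to {green}, so Ivy = green. Remove green from Nate.
Nate's domain is down to {red}, so Nate = red. Remove red from Grace.
Alice and Grace share exactly the 2 values {purple, white}; by pigeonhole those values go to them, so strike purple, white from Mona.
Determined: Ivy=green, Nate=red. The other people each still have more than one consistent value. That makes 2.

2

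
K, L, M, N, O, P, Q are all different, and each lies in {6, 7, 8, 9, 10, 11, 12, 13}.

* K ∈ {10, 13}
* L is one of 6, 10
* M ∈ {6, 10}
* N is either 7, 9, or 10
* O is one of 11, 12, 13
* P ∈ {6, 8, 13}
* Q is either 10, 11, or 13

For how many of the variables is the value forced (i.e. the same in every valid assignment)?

4

L and M between them cover only {6, 10} — a naked pair. Remove those values from K, N, P, Q.
That leaves K = 13. So O, P, Q can't be 13.
That leaves P = 8.
That leaves Q = 11. Eliminate 11 elsewhere: O.
O has just one choice, so O = 12.
Determined: K=13, O=12, P=8, Q=11. The other variables each still have more than one consistent value. That makes 4.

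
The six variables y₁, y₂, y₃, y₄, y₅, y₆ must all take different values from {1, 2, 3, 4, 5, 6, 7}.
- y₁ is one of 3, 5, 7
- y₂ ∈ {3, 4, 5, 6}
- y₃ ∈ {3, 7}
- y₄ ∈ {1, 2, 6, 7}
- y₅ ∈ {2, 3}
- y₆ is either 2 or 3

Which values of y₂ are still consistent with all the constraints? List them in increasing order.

4, 6

The 2 variables y₅ and y₆ are confined to {2, 3}, which locks those values in; drop them from y₁, y₂, y₃, y₄.
y₃'s domain is down to {7}, so y₃ = 7. Eliminate 7 elsewhere: y₁, y₄.
y₁ must be 5 (only option left). Remove 5 from y₂.
No further eliminations apply; y₂ can still be any of 4, 6.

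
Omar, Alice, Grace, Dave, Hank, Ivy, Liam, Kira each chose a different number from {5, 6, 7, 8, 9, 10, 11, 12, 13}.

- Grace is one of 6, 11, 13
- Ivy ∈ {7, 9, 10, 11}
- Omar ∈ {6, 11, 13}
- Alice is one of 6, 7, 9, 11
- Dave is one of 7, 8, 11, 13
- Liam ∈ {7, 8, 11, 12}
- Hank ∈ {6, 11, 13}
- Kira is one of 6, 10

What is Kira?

The 8 variables together cover exactly {6, 7, 8, 9, 10, 11, 12, 13} — 8 values for 8 variables — and 12 appears only in Liam's list, so Liam = 12.
Among the 7 still-open variables, 8 fits only Dave (and all 7 values in {6, 7, 8, 9, 10, 11, 13} must be used), so Dave = 8.
Omar, Grace, Hank share exactly the 3 values {6, 11, 13}; by pigeonhole those values go to them, so strike 6, 11, 13 from Alice, Ivy, Kira.
So Kira = 10.

10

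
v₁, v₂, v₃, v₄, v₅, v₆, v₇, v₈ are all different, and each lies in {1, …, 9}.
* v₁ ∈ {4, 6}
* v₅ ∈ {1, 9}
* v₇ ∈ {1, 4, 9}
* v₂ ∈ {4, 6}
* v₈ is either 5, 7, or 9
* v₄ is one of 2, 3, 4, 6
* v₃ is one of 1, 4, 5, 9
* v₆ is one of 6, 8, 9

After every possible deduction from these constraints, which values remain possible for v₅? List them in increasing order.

1, 9

v₁ and v₂ share exactly the 2 values {4, 6}; by pigeonhole those values go to them, so strike 4, 6 from v₃, v₄, v₆, v₇.
v₅ and v₇ share exactly the 2 values {1, 9}; by pigeonhole those values go to them, so strike 1, 9 from v₃, v₆, v₈.
v₃ has just one choice, so v₃ = 5. Eliminate 5 elsewhere: v₈.
v₆'s domain is down to {8}, so v₆ = 8.
That leaves v₈ = 7.
No further eliminations apply; v₅ can still be any of 1, 9.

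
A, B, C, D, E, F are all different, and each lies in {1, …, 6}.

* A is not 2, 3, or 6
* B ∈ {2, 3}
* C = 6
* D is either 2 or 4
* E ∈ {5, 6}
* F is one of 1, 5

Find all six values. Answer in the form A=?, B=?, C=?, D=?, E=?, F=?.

A=4, B=3, C=6, D=2, E=5, F=1

C must be 6 (only option left). So E can't be 6.
E must be 5 (only option left). Remove 5 from A, F.
F must be 1 (only option left). Strike 1 from A.
That leaves A = 4. Strike 4 from D.
D's domain is down to {2}, so D = 2. Remove 2 from B.
B must be 3 (only option left).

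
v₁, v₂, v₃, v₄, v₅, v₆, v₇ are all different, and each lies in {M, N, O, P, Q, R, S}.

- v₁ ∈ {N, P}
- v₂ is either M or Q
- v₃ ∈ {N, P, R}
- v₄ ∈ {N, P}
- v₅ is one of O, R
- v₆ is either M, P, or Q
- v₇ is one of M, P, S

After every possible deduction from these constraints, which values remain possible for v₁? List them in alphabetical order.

N, P

The 7 variables together cover exactly {M, N, O, P, Q, R, S} — 7 values for 7 variables — and O appears only in v₅'s list, so v₅ = O.
Among the 6 still-open variables, R fits only v₃ (and all 6 values in {M, N, P, Q, R, S} must be used), so v₃ = R.
Among the 5 still-open variables, S fits only v₇ (and all 5 values in {M, N, P, Q, S} must be used), so v₇ = S.
The 2 variables v₁ and v₄ are confined to {N, P}, which locks those values in; drop them from v₆.
No further eliminations apply; v₁ can still be any of N, P.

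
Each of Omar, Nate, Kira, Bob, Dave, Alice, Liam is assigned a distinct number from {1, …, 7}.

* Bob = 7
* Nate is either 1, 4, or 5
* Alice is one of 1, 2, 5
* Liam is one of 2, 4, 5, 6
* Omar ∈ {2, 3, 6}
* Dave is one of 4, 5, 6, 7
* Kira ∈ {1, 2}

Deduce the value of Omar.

Bob's domain is down to {7}, so Bob = 7. So Dave can't be 7.
Among the 6 still-open variables, 3 fits only Omar (and all 6 values in {1, 2, 3, 4, 5, 6} must be used), so Omar = 3.

3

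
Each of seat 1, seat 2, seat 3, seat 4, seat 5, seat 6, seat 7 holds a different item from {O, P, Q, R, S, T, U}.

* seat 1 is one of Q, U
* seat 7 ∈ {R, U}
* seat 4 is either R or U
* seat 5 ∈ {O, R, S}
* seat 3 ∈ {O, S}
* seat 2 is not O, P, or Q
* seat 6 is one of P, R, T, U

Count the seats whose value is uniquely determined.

The 7 variables draw from only 7 values {O, P, Q, R, S, T, U}, so each is used; only seat 6 can be P, hence seat 6 = P.
Among the 6 still-open variables, Q fits only seat 1 (and all 6 values in {O, Q, R, S, T, U} must be used), so seat 1 = Q.
Among the 5 still-open variables, T fits only seat 2 (and all 5 values in {O, R, S, T, U} must be used), so seat 2 = T.
seat 4 and seat 7 share exactly the 2 values {R, U}; by pigeonhole those values go to them, so strike R, U from seat 5.
Determined: seat 1=Q, seat 2=T, seat 6=P. The other seats each still have more than one consistent value. That makes 3.

3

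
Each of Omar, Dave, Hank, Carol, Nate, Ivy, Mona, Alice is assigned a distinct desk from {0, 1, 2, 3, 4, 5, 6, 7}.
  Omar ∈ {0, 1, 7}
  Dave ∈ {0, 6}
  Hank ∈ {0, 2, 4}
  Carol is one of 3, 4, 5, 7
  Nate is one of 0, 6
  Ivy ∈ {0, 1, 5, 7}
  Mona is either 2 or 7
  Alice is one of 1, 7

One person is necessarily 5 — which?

The 8 variables draw from only 8 values {0, 1, 2, 3, 4, 5, 6, 7}, so each is used; only Carol can be 3, hence Carol = 3.
The 7 still-open variables together cover exactly {0, 1, 2, 4, 5, 6, 7} — 7 values for 7 variables — and 4 appears only in Hank's list, so Hank = 4.
Among the 6 still-open variables, 2 fits only Mona (and all 6 values in {0, 1, 2, 5, 6, 7} must be used), so Mona = 2.
The 5 still-open variables together cover exactly {0, 1, 5, 6, 7} — 5 values for 5 variables — and 5 appears only in Ivy's list, so Ivy = 5.

Ivy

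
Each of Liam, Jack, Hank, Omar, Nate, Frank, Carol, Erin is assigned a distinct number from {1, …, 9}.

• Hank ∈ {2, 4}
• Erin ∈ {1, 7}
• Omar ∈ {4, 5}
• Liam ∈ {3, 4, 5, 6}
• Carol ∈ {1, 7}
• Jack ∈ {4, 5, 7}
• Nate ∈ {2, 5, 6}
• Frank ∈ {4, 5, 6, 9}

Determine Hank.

Among the 8 variables, 3 fits only Liam (and all 8 values in {1, 2, 3, 4, 5, 6, 7, 9} must be used), so Liam = 3.
The 7 still-open variables together cover exactly {1, 2, 4, 5, 6, 7, 9} — 7 values for 7 variables — and 9 appears only in Frank's list, so Frank = 9.
The 6 still-open variables together cover exactly {1, 2, 4, 5, 6, 7} — 6 values for 6 variables — and 6 appears only in Nate's list, so Nate = 6.
The 5 still-open variables together cover exactly {1, 2, 4, 5, 7} — 5 values for 5 variables — and 2 appears only in Hank's list, so Hank = 2.

2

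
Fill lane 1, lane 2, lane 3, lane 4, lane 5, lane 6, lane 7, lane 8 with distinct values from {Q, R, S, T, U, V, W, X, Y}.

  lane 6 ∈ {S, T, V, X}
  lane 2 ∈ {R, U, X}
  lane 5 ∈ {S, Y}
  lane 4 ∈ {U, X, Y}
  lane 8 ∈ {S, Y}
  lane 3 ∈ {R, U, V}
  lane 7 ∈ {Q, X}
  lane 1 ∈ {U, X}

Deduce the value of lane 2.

The 8 variables draw from only 8 values {Q, R, S, T, U, V, X, Y}, so each is used; only lane 7 can be Q, hence lane 7 = Q.
Among the 7 still-open variables, T fits only lane 6 (and all 7 values in {R, S, T, U, V, X, Y} must be used), so lane 6 = T.
Among the 6 still-open variables, V fits only lane 3 (and all 6 values in {R, S, U, V, X, Y} must be used), so lane 3 = V.
Among the 5 still-open variables, R fits only lane 2 (and all 5 values in {R, S, U, X, Y} must be used), so lane 2 = R.

R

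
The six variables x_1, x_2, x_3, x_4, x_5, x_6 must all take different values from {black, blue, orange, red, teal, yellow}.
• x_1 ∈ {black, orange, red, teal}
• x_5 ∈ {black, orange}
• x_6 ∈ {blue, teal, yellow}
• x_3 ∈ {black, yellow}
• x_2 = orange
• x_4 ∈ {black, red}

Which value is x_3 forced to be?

yellow

x_2's domain is down to {orange}, so x_2 = orange. Strike orange from x_1, x_5.
x_5 must be black (only option left). Remove black from x_1, x_3, x_4.
So x_3 = yellow.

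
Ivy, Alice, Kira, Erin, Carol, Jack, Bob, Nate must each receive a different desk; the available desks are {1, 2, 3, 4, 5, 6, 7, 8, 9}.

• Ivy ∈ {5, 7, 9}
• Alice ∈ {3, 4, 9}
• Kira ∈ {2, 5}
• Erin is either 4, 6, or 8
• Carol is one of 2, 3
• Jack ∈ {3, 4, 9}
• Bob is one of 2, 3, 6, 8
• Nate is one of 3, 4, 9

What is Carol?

2

The 8 variables together cover exactly {2, 3, 4, 5, 6, 7, 8, 9} — 8 values for 8 variables — and 7 appears only in Ivy's list, so Ivy = 7.
The 7 still-open variables draw from only 7 values {2, 3, 4, 5, 6, 8, 9}, so each is used; only Kira can be 5, hence Kira = 5.
The 3 variables Alice, Jack, Nate are confined to {3, 4, 9}, which locks those values in; drop them from Erin, Carol, Bob.
So Carol = 2.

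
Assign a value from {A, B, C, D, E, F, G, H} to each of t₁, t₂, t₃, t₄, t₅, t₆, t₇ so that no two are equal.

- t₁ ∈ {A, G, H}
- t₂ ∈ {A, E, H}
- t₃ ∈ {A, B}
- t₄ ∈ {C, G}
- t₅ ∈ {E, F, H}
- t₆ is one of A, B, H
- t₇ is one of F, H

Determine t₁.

The 7 variables together cover exactly {A, B, C, E, F, G, H} — 7 values for 7 variables — and C appears only in t₄'s list, so t₄ = C.
The 6 still-open variables together cover exactly {A, B, E, F, G, H} — 6 values for 6 variables — and G appears only in t₁'s list, so t₁ = G.

G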